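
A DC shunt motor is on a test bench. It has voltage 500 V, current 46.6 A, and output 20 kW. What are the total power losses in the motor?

3300 W

P_in = V·I = 500×46.6 = 23300 W
P_out = 20000 W
Losses = P_in − P_out = 23300 − 20000 = 3300 W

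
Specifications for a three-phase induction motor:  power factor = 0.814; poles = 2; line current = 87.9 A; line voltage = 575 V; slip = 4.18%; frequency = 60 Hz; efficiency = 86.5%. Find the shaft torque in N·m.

171 N·m

P_in = √3·V·I·cosφ = 1.732 × 575 × 87.9 × 0.814 = 71257 W
P_out = η·P_in = 0.865 × 71257 = 61637 W
n_s = 120×60/2 = 3600 rpm; n = 3600×(1−0.0418) = 3450 rpm
ω = 2π×3450/60 = 361.3 rad/s
τ = P_out/ω = 61637/361.3 = 171 N·m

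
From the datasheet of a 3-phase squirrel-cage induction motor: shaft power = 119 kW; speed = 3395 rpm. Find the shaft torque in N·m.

335 N·m

ω = 2π × 3395/60 = 355.5 rad/s
τ = P/ω = 119000/355.5 = 335 N·m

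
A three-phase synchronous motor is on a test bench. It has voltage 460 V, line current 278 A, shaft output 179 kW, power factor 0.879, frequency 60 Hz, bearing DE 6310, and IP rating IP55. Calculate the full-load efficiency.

P_out = 179 kW = 179000 W
P_in = √3·V_L·I_L·cosφ = 1.732 × 460 × 278 × 0.879 = 194688 W
η = P_out / P_in = 179000 / 194688 = 0.919 = 91.9%

91.9 %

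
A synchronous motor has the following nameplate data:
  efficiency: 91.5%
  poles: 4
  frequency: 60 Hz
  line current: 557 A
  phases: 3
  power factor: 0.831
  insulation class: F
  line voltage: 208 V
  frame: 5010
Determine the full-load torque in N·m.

P_in = √3·V·I·cosφ = 1.732 × 208 × 557 × 0.831 = 166751 W
P_out = η·P_in = 0.915 × 166751 = 152577 W
n = n_s = 120×60/4 = 1800 rpm (synchronous)
ω = 2π×1800/60 = 188.5 rad/s
τ = P_out/ω = 152577/188.5 = 809 N·m

809 N·m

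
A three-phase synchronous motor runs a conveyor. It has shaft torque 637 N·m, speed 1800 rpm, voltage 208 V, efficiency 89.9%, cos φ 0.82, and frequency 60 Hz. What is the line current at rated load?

452 A

ω = 2π×1800/60 = 188.5 rad/s; P_out = τω = 637 × 188.5 = 120075 W
P_in = P_out / η = 120075 / 0.899 = 133565 W
I_L = P_in / (√3·V_L·cosφ) = 133565 / (1.732 × 208 × 0.82) = 452 A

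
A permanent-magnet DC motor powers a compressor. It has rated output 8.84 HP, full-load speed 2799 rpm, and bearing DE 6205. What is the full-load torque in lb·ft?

P_out = 8.84 × 746 = 6595 W
ω = 2π × 2799/60 = 293.1 rad/s
τ = P_out/ω = 6595/293.1 = 22.5 N·m
In lb·ft: 22.5/1.356 = 16.6 lb·ft

16.6 lb·ft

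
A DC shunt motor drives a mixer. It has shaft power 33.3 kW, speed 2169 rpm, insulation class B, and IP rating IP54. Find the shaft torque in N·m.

ω = 2π × 2169/60 = 227.1 rad/s
τ = P/ω = 33300/227.1 = 147 N·m

147 N·m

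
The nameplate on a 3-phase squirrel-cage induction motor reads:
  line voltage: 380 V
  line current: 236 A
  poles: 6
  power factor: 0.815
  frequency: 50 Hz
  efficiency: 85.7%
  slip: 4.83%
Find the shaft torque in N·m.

1090 N·m

P_in = √3·V·I·cosφ = 1.732 × 380 × 236 × 0.815 = 126590 W
P_out = η·P_in = 0.857 × 126590 = 108488 W
n_s = 120×50/6 = 1000 rpm; n = 1000×(1−0.0483) = 952 rpm
ω = 2π×952/60 = 99.69 rad/s
τ = P_out/ω = 108488/99.69 = 1090 N·m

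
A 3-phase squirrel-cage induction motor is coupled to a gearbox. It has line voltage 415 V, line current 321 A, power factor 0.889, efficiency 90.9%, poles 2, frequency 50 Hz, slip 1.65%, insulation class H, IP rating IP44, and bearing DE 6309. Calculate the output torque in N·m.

603 N·m

P_in = √3·V·I·cosφ = 1.732 × 415 × 321 × 0.889 = 205118 W
P_out = η·P_in = 0.909 × 205118 = 186452 W
n_s = 120×50/2 = 3000 rpm; n = 3000×(1−0.0165) = 2951 rpm
ω = 2π×2951/60 = 309 rad/s
τ = P_out/ω = 186452/309 = 603 N·m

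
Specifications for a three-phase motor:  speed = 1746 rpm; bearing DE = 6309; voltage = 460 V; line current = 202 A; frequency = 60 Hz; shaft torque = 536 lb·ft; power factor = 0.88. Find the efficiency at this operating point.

τ = 536 lb·ft × 1.356 = 726.8 N·m
ω = 2π × 1746/60 = 182.8 rad/s; P_out = τω = 726.8 × 182.8 = 132859 W
P_in = √3·V_L·I_L·cosφ = 1.732 × 460 × 202 × 0.88 = 141625 W
η = P_out / P_in = 132859 / 141625 = 0.938 = 93.8%

93.8 %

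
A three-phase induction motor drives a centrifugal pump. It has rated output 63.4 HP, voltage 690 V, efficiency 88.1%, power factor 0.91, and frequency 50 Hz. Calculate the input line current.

49.4 A

P_out = 63.4 × 746 = 47296 W
P_in = P_out / η = 47296 / 0.881 = 53684 W
I_L = P_in / (√3·V_L·cosφ) = 53684 / (1.732 × 690 × 0.91) = 49.4 A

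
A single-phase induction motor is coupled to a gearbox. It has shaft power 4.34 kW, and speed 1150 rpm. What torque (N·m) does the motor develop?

ω = 2π × 1150/60 = 120.4 rad/s
τ = P/ω = 4340/120.4 = 36 N·m

36 N·m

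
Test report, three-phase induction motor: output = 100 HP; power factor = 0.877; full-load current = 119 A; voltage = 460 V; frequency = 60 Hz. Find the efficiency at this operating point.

P_out = 100 × 746 = 74600 W
P_in = √3·V_L·I_L·cosφ = 1.732 × 460 × 119 × 0.877 = 83148 W
η = P_out / P_in = 74600 / 83148 = 0.897 = 89.7%

89.7 %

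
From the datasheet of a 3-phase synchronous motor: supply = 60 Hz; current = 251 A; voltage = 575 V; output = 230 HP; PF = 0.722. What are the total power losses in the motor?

8900 W

P_in = √3·V·I·cosφ = 1.732×575×251×0.722 = 180479 W
P_out = 230×746 = 171580 W
Losses = P_in − P_out = 180479 − 171580 = 8899 W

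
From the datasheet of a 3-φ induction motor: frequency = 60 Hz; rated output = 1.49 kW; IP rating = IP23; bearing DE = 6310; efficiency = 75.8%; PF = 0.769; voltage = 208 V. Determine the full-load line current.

7.1 A

P_out = 1.49 kW = 1490 W
P_in = P_out / η = 1490 / 0.758 = 1966 W
I_L = P_in / (√3·V_L·cosφ) = 1966 / (1.732 × 208 × 0.769) = 7.1 A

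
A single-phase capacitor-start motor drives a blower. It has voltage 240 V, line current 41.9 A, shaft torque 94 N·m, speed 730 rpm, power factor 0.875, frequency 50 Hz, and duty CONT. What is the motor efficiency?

ω = 2π × 730/60 = 76.45 rad/s; P_out = τω = 94 × 76.45 = 7186 W
P_in = V·I·cosφ = 240 × 41.9 × 0.875 = 8799 W
η = P_out / P_in = 7186 / 8799 = 0.817 = 81.7%

81.7 %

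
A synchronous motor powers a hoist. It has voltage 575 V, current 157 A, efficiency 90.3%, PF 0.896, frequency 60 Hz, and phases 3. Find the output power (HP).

P_in = √3·V·I·cosφ = 1.732 × 575 × 157 × 0.896 = 140095 W
P_out = η·P_in = 0.903 × 140095 = 126506 W
= 126506/746 = 170 HP

170 HP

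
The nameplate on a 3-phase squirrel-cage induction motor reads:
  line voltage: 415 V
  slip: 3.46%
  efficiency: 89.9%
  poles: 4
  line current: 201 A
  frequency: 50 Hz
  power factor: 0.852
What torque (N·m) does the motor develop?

P_in = √3·V·I·cosφ = 1.732 × 415 × 201 × 0.852 = 123093 W
P_out = η·P_in = 0.899 × 123093 = 110661 W
n_s = 120×50/4 = 1500 rpm; n = 1500×(1−0.0346) = 1448 rpm
ω = 2π×1448/60 = 151.6 rad/s
τ = P_out/ω = 110661/151.6 = 730 N·m

730 N·m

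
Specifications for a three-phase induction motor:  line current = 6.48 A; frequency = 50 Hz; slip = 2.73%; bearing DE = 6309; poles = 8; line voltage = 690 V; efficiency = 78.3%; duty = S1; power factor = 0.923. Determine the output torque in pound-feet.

54 lb·ft

P_in = √3·V·I·cosφ = 1.732 × 690 × 6.48 × 0.923 = 7148 W
P_out = η·P_in = 0.783 × 7148 = 5597 W
n_s = 120×50/8 = 750 rpm; n = 750×(1−0.0273) = 730 rpm
ω = 2π×730/60 = 76.45 rad/s
τ = P_out/ω = 5597/76.45 = 73.21 N·m
In lb·ft: 73.21/1.356 = 54 lb·ft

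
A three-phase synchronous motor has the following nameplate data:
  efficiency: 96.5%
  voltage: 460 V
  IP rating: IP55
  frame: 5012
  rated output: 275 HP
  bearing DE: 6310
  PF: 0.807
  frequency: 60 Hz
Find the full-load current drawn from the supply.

P_out = 275 × 746 = 205150 W
P_in = P_out / η = 205150 / 0.965 = 212591 W
I_L = P_in / (√3·V_L·cosφ) = 212591 / (1.732 × 460 × 0.807) = 331 A

331 A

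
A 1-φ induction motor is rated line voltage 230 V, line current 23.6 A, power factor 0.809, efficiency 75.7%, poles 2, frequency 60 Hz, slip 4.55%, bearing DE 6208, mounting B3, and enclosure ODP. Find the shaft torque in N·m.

9.24 N·m

P_in = V·I·cosφ = 230 × 23.6 × 0.809 = 4391 W
P_out = η·P_in = 0.757 × 4391 = 3324 W
n_s = 120×60/2 = 3600 rpm; n = 3600×(1−0.0455) = 3436 rpm
ω = 2π×3436/60 = 359.8 rad/s
τ = P_out/ω = 3324/359.8 = 9.24 N·m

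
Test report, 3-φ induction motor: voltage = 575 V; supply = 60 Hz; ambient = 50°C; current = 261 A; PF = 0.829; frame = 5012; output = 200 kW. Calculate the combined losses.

P_in = √3·V·I·cosφ = 1.732×575×261×0.829 = 215482 W
P_out = 200000 W
Losses = P_in − P_out = 215482 − 200000 = 15482 W

15500 W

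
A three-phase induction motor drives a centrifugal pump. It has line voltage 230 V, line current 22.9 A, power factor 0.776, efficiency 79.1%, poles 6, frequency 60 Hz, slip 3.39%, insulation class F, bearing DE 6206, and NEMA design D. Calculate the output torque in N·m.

46.1 N·m

P_in = √3·V·I·cosφ = 1.732 × 230 × 22.9 × 0.776 = 7079 W
P_out = η·P_in = 0.791 × 7079 = 5599 W
n_s = 120×60/6 = 1200 rpm; n = 1200×(1−0.0339) = 1159 rpm
ω = 2π×1159/60 = 121.4 rad/s
τ = P_out/ω = 5599/121.4 = 46.1 N·m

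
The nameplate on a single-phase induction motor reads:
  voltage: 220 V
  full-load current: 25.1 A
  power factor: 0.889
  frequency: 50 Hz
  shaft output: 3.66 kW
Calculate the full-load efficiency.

74.6 %

P_out = 3.66 kW = 3660 W
P_in = V·I·cosφ = 220 × 25.1 × 0.889 = 4909 W
η = P_out / P_in = 3660 / 4909 = 0.746 = 74.6%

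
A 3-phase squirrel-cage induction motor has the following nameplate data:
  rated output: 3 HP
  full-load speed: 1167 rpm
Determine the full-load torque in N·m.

18.3 N·m

P_out = 3 × 746 = 2238 W
ω = 2π × 1167/60 = 122.2 rad/s
τ = P_out/ω = 2238/122.2 = 18.3 N·m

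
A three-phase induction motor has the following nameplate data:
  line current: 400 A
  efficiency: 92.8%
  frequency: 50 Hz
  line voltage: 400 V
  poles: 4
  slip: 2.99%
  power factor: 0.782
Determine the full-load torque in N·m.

P_in = √3·V·I·cosφ = 1.732 × 400 × 400 × 0.782 = 216708 W
P_out = η·P_in = 0.928 × 216708 = 201105 W
n_s = 120×50/4 = 1500 rpm; n = 1500×(1−0.0299) = 1455 rpm
ω = 2π×1455/60 = 152.4 rad/s
τ = P_out/ω = 201105/152.4 = 1320 N·m

1320 N·m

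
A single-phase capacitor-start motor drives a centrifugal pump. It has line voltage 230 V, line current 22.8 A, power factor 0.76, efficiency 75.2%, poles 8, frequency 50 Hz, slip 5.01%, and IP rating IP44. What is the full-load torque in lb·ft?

29.6 lb·ft

P_in = V·I·cosφ = 230 × 22.8 × 0.76 = 3985 W
P_out = η·P_in = 0.752 × 3985 = 2997 W
n_s = 120×50/8 = 750 rpm; n = 750×(1−0.0501) = 712 rpm
ω = 2π×712/60 = 74.56 rad/s
τ = P_out/ω = 2997/74.56 = 40.2 N·m
In lb·ft: 40.2/1.356 = 29.6 lb·ft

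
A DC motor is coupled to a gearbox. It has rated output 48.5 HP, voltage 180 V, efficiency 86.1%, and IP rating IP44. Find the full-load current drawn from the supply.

233 A

P_out = 48.5 × 746 = 36181 W
P_in = P_out / η = 36181 / 0.861 = 42022 W
I = P_in / V = 42022 / 180 = 233 A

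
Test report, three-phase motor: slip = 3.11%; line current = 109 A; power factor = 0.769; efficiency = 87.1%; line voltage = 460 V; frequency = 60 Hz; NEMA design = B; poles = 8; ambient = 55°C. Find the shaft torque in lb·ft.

470 lb·ft

P_in = √3·V·I·cosφ = 1.732 × 460 × 109 × 0.769 = 66782 W
P_out = η·P_in = 0.871 × 66782 = 58167 W
n_s = 120×60/8 = 900 rpm; n = 900×(1−0.0311) = 872 rpm
ω = 2π×872/60 = 91.32 rad/s
τ = P_out/ω = 58167/91.32 = 637 N·m
In lb·ft: 637/1.356 = 470 lb·ft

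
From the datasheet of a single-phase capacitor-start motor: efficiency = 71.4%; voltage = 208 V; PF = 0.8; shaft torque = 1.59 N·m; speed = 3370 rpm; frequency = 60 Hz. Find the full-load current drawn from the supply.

4.72 A

ω = 2π×3370/60 = 352.9 rad/s; P_out = τω = 1.59 × 352.9 = 561 W
P_in = P_out / η = 561 / 0.714 = 786 W
I = P_in / (V·cosφ) = 786 / (208 × 0.8) = 4.72 A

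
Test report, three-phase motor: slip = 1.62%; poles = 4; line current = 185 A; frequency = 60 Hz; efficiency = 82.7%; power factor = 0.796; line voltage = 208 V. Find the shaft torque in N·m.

237 N·m

P_in = √3·V·I·cosφ = 1.732 × 208 × 185 × 0.796 = 53051 W
P_out = η·P_in = 0.827 × 53051 = 43873 W
n_s = 120×60/4 = 1800 rpm; n = 1800×(1−0.0162) = 1771 rpm
ω = 2π×1771/60 = 185.5 rad/s
τ = P_out/ω = 43873/185.5 = 237 N·m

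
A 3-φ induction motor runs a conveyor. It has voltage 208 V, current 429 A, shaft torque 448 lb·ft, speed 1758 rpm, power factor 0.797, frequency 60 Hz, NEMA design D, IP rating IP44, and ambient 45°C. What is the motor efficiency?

τ = 448 lb·ft × 1.356 = 607.5 N·m
ω = 2π × 1758/60 = 184.1 rad/s; P_out = τω = 607.5 × 184.1 = 111841 W
P_in = √3·V_L·I_L·cosφ = 1.732 × 208 × 429 × 0.797 = 123176 W
η = P_out / P_in = 111841 / 123176 = 0.908 = 90.8%

90.8 %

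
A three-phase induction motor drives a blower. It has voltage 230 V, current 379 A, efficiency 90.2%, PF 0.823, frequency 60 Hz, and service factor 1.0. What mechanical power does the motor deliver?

P_in = √3·V·I·cosφ = 1.732 × 230 × 379 × 0.823 = 124255 W
P_out = η·P_in = 0.902 × 124255 = 112078 W

112 kW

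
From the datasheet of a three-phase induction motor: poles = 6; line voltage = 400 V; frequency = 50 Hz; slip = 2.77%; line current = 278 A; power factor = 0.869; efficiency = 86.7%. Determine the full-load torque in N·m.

1430 N·m

P_in = √3·V·I·cosφ = 1.732 × 400 × 278 × 0.869 = 167368 W
P_out = η·P_in = 0.867 × 167368 = 145108 W
n_s = 120×50/6 = 1000 rpm; n = 1000×(1−0.0277) = 972 rpm
ω = 2π×972/60 = 101.8 rad/s
τ = P_out/ω = 145108/101.8 = 1430 N·m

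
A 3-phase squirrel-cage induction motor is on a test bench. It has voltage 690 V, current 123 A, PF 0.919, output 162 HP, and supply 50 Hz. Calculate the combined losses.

14200 W

P_in = √3·V·I·cosφ = 1.732×690×123×0.919 = 135088 W
P_out = 162×746 = 120852 W
Losses = P_in − P_out = 135088 − 120852 = 14236 W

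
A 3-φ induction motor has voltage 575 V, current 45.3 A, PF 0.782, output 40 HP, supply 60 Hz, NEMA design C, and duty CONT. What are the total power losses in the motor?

P_in = √3·V·I·cosφ = 1.732×575×45.3×0.782 = 35279 W
P_out = 40×746 = 29840 W
Losses = P_in − P_out = 35279 − 29840 = 5439 W

5440 W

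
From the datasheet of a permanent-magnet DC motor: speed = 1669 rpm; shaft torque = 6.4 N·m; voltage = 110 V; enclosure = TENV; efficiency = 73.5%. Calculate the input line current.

ω = 2π×1669/60 = 174.8 rad/s; P_out = τω = 6.4 × 174.8 = 1119 W
P_in = P_out / η = 1119 / 0.735 = 1522 W
I = P_in / V = 1522 / 110 = 13.8 A

13.8 A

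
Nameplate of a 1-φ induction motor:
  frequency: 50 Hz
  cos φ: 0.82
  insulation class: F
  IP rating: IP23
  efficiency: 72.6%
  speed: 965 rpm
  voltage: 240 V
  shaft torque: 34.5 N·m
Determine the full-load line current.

ω = 2π×965/60 = 101.1 rad/s; P_out = τω = 34.5 × 101.1 = 3488 W
P_in = P_out / η = 3488 / 0.726 = 4804 W
I = P_in / (V·cosφ) = 4804 / (240 × 0.82) = 24.4 A

24.4 A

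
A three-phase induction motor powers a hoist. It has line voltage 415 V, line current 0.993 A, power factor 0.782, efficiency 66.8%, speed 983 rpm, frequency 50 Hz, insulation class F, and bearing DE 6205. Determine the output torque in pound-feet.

P_in = √3·V·I·cosφ = 1.732 × 415 × 0.993 × 0.782 = 558 W
P_out = η·P_in = 0.668 × 558 = 373 W
n = 983 rpm
ω = 2π×983/60 = 102.9 rad/s
τ = P_out/ω = 373/102.9 = 3.625 N·m
In lb·ft: 3.625/1.356 = 2.67 lb·ft

2.67 lb·ft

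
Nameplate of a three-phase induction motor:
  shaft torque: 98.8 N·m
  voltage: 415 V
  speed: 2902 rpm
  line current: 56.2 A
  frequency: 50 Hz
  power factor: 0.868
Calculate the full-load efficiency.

85.6 %

ω = 2π × 2902/60 = 303.9 rad/s; P_out = τω = 98.8 × 303.9 = 30025 W
P_in = √3·V_L·I_L·cosφ = 1.732 × 415 × 56.2 × 0.868 = 35063 W
η = P_out / P_in = 30025 / 35063 = 0.856 = 85.6%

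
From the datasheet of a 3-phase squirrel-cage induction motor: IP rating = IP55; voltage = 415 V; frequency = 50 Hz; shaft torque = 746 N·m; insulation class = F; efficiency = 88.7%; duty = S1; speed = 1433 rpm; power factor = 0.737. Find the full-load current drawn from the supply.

ω = 2π×1433/60 = 150.1 rad/s; P_out = τω = 746 × 150.1 = 111975 W
P_in = P_out / η = 111975 / 0.887 = 126240 W
I_L = P_in / (√3·V_L·cosφ) = 126240 / (1.732 × 415 × 0.737) = 238 A

238 A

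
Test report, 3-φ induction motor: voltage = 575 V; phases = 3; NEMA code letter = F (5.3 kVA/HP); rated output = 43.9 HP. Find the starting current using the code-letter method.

S_LR = 5.3 × 43.9 = 232.67 kVA
I_LR = S_LR/(√3·V_L) = 232670/(1.732×575) = 234 A

234 A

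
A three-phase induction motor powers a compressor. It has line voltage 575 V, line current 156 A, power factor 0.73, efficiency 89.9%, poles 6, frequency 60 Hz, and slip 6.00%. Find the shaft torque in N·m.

P_in = √3·V·I·cosφ = 1.732 × 575 × 156 × 0.73 = 113413 W
P_out = η·P_in = 0.899 × 113413 = 101958 W
n_s = 120×60/6 = 1200 rpm; n = 1200×(1−0.06) = 1128 rpm
ω = 2π×1128/60 = 118.1 rad/s
τ = P_out/ω = 101958/118.1 = 863 N·m

863 N·m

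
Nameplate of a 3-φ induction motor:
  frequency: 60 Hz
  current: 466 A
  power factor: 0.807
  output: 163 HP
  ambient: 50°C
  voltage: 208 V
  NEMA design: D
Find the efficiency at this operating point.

P_out = 163 × 746 = 121598 W
P_in = √3·V_L·I_L·cosφ = 1.732 × 208 × 466 × 0.807 = 135479 W
η = P_out / P_in = 121598 / 135479 = 0.898 = 89.8%

89.8 %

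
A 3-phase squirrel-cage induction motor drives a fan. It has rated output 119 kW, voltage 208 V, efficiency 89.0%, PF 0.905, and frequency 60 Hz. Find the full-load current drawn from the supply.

410 A

P_out = 119 kW = 119000 W
P_in = P_out / η = 119000 / 0.890 = 133708 W
I_L = P_in / (√3·V_L·cosφ) = 133708 / (1.732 × 208 × 0.905) = 410 A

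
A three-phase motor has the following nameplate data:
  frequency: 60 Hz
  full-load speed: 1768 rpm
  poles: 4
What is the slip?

1.8 %

n_s = 120f/p = 120×60/4 = 1800 rpm
s = (n_s − n)/n_s = (1800 − 1768)/1800 = 0.0178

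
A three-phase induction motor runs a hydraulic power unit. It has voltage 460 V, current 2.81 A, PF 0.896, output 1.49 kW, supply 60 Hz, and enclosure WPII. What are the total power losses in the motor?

516 W

P_in = √3·V·I·cosφ = 1.732×460×2.81×0.896 = 2006 W
P_out = 1490 W
Losses = P_in − P_out = 2006 − 1490 = 516 W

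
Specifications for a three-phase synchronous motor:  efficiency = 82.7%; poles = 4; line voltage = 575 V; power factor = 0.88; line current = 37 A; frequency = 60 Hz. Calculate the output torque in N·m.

142 N·m

P_in = √3·V·I·cosφ = 1.732 × 575 × 37 × 0.88 = 32427 W
P_out = η·P_in = 0.827 × 32427 = 26817 W
n = n_s = 120×60/4 = 1800 rpm (synchronous)
ω = 2π×1800/60 = 188.5 rad/s
τ = P_out/ω = 26817/188.5 = 142 N·m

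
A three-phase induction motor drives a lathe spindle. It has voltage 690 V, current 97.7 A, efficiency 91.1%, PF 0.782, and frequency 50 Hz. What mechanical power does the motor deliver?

P_in = √3·V·I·cosφ = 1.732 × 690 × 97.7 × 0.782 = 91306 W
P_out = η·P_in = 0.911 × 91306 = 83180 W

83.2 kW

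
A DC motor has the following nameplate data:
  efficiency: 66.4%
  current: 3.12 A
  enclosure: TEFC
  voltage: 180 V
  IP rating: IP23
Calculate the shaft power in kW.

P_in = V·I = 180 × 3.12 = 562 W
P_out = η·P_in = 0.664 × 562 = 373 W

0.373 kW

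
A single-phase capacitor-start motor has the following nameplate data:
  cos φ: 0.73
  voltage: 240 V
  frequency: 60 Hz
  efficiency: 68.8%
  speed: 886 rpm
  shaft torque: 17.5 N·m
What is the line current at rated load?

ω = 2π×886/60 = 92.78 rad/s; P_out = τω = 17.5 × 92.78 = 1624 W
P_in = P_out / η = 1624 / 0.688 = 2360 W
I = P_in / (V·cosφ) = 2360 / (240 × 0.73) = 13.5 A

13.5 A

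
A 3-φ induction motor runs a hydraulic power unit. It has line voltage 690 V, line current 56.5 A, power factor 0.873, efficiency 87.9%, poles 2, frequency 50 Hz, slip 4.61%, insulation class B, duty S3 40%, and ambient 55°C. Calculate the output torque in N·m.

173 N·m

P_in = √3·V·I·cosφ = 1.732 × 690 × 56.5 × 0.873 = 58947 W
P_out = η·P_in = 0.879 × 58947 = 51814 W
n_s = 120×50/2 = 3000 rpm; n = 3000×(1−0.0461) = 2862 rpm
ω = 2π×2862/60 = 299.7 rad/s
τ = P_out/ω = 51814/299.7 = 173 N·m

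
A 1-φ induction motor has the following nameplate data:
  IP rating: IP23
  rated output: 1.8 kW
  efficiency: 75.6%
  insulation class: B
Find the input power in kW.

P_out = 1800 W
P_in = P_out/η = 1800/0.756 = 2381 W = 2.38 kW

2.38 kW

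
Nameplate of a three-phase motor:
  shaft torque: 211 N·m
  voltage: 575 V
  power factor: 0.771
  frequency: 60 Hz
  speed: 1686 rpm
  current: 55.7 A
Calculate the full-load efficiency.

ω = 2π × 1686/60 = 176.6 rad/s; P_out = τω = 211 × 176.6 = 37263 W
P_in = √3·V_L·I_L·cosφ = 1.732 × 575 × 55.7 × 0.771 = 42769 W
η = P_out / P_in = 37263 / 42769 = 0.871 = 87.1%

87.1 %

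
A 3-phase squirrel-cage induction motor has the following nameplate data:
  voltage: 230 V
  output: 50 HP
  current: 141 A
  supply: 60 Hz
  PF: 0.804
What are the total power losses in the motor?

7860 W

P_in = √3·V·I·cosφ = 1.732×230×141×0.804 = 45160 W
P_out = 50×746 = 37300 W
Losses = P_in − P_out = 45160 − 37300 = 7860 W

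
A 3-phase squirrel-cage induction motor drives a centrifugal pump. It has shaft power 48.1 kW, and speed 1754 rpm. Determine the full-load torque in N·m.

ω = 2π × 1754/60 = 183.7 rad/s
τ = P/ω = 48100/183.7 = 262 N·m

262 N·m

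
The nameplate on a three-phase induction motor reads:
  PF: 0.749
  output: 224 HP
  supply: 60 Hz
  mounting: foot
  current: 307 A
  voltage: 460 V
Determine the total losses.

16100 W

P_in = √3·V·I·cosφ = 1.732×460×307×0.749 = 183200 W
P_out = 224×746 = 167104 W
Losses = P_in − P_out = 183200 − 167104 = 16096 W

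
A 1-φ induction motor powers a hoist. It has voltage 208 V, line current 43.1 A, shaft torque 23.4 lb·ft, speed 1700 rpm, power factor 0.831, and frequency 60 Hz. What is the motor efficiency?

75.8 %

τ = 23.4 lb·ft × 1.356 = 31.73 N·m
ω = 2π × 1700/60 = 178 rad/s; P_out = τω = 31.73 × 178 = 5648 W
P_in = V·I·cosφ = 208 × 43.1 × 0.831 = 7450 W
η = P_out / P_in = 5648 / 7450 = 0.758 = 75.8%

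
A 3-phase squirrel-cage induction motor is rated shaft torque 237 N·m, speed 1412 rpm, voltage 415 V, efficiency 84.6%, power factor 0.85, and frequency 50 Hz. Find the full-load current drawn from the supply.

67.8 A

ω = 2π×1412/60 = 147.9 rad/s; P_out = τω = 237 × 147.9 = 35052 W
P_in = P_out / η = 35052 / 0.846 = 41433 W
I_L = P_in / (√3·V_L·cosφ) = 41433 / (1.732 × 415 × 0.85) = 67.8 A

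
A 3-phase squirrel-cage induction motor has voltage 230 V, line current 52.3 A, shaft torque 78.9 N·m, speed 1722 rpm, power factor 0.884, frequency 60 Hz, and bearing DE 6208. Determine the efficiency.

ω = 2π × 1722/60 = 180.3 rad/s; P_out = τω = 78.9 × 180.3 = 14226 W
P_in = √3·V_L·I_L·cosφ = 1.732 × 230 × 52.3 × 0.884 = 18417 W
η = P_out / P_in = 14226 / 18417 = 0.772 = 77.2%

77.2 %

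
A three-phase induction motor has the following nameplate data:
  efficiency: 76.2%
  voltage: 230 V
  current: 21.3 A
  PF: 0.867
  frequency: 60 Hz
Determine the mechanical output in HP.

7.51 HP

P_in = √3·V·I·cosφ = 1.732 × 230 × 21.3 × 0.867 = 7357 W
P_out = η·P_in = 0.762 × 7357 = 5606 W
= 5606/746 = 7.51 HP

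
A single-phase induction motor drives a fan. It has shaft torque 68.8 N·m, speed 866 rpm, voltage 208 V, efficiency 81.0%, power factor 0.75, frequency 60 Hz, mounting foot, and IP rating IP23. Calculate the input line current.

49.4 A

ω = 2π×866/60 = 90.69 rad/s; P_out = τω = 68.8 × 90.69 = 6239 W
P_in = P_out / η = 6239 / 0.810 = 7702 W
I = P_in / (V·cosφ) = 7702 / (208 × 0.75) = 49.4 A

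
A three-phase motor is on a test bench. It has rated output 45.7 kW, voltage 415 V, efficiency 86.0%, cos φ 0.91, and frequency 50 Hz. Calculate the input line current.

81.2 A

P_out = 45.7 kW = 45700 W
P_in = P_out / η = 45700 / 0.860 = 53140 W
I_L = P_in / (√3·V_L·cosφ) = 53140 / (1.732 × 415 × 0.91) = 81.2 A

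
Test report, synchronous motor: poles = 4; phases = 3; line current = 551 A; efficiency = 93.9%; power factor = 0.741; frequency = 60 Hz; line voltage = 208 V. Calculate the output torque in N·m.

733 N·m

P_in = √3·V·I·cosφ = 1.732 × 208 × 551 × 0.741 = 147089 W
P_out = η·P_in = 0.939 × 147089 = 138117 W
n = n_s = 120×60/4 = 1800 rpm (synchronous)
ω = 2π×1800/60 = 188.5 rad/s
τ = P_out/ω = 138117/188.5 = 733 N·m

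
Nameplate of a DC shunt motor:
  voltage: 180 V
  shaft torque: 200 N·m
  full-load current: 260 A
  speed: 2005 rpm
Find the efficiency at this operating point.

ω = 2π × 2005/60 = 210 rad/s; P_out = τω = 200 × 210 = 42000 W
P_in = V·I = 180 × 260 = 46800 W
η = P_out / P_in = 42000 / 46800 = 0.897 = 89.7%

89.7 %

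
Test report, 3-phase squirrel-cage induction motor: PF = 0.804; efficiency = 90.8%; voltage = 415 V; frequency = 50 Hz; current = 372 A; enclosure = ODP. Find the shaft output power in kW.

P_in = √3·V·I·cosφ = 1.732 × 415 × 372 × 0.804 = 214978 W
P_out = η·P_in = 0.908 × 214978 = 195200 W

195 kW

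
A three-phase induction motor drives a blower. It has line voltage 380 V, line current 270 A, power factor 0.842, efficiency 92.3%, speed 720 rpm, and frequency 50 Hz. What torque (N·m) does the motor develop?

P_in = √3·V·I·cosφ = 1.732 × 380 × 270 × 0.842 = 149626 W
P_out = η·P_in = 0.923 × 149626 = 138105 W
n = 720 rpm
ω = 2π×720/60 = 75.4 rad/s
τ = P_out/ω = 138105/75.4 = 1830 N·m

1830 N·m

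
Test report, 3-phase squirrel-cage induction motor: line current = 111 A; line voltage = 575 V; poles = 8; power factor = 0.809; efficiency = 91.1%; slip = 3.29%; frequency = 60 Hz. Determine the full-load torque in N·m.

P_in = √3·V·I·cosφ = 1.732 × 575 × 111 × 0.809 = 89431 W
P_out = η·P_in = 0.911 × 89431 = 81472 W
n_s = 120×60/8 = 900 rpm; n = 900×(1−0.0329) = 870 rpm
ω = 2π×870/60 = 91.11 rad/s
τ = P_out/ω = 81472/91.11 = 894 N·m

894 N·m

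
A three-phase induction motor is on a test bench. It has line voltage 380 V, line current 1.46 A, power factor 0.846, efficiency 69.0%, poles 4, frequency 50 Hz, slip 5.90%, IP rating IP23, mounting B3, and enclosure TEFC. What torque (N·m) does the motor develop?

P_in = √3·V·I·cosφ = 1.732 × 380 × 1.46 × 0.846 = 813 W
P_out = η·P_in = 0.69 × 813 = 561 W
n_s = 120×50/4 = 1500 rpm; n = 1500×(1−0.059) = 1412 rpm
ω = 2π×1412/60 = 147.9 rad/s
τ = P_out/ω = 561/147.9 = 3.79 N·m

3.79 N·m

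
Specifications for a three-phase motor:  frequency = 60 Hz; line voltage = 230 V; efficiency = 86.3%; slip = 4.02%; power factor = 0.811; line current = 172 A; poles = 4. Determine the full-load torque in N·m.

P_in = √3·V·I·cosφ = 1.732 × 230 × 172 × 0.811 = 55568 W
P_out = η·P_in = 0.863 × 55568 = 47955 W
n_s = 120×60/4 = 1800 rpm; n = 1800×(1−0.0402) = 1728 rpm
ω = 2π×1728/60 = 181 rad/s
τ = P_out/ω = 47955/181 = 265 N·m

265 N·m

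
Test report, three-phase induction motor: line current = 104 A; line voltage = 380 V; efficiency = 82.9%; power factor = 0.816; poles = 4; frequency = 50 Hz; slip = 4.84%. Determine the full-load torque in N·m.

P_in = √3·V·I·cosφ = 1.732 × 380 × 104 × 0.816 = 55854 W
P_out = η·P_in = 0.829 × 55854 = 46303 W
n_s = 120×50/4 = 1500 rpm; n = 1500×(1−0.0484) = 1427 rpm
ω = 2π×1427/60 = 149.4 rad/s
τ = P_out/ω = 46303/149.4 = 310 N·m

310 N·m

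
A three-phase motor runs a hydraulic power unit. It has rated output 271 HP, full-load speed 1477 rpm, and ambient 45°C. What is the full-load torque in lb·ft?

964 lb·ft

P_out = 271 × 746 = 202166 W
ω = 2π × 1477/60 = 154.7 rad/s
τ = P_out/ω = 202166/154.7 = 1307 N·m
In lb·ft: 1307/1.356 = 964 lb·ft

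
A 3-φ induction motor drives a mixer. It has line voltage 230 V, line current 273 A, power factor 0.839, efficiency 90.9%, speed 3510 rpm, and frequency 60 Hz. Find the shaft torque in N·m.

226 N·m

P_in = √3·V·I·cosφ = 1.732 × 230 × 273 × 0.839 = 91243 W
P_out = η·P_in = 0.909 × 91243 = 82940 W
n = 3510 rpm
ω = 2π×3510/60 = 367.6 rad/s
τ = P_out/ω = 82940/367.6 = 226 N·m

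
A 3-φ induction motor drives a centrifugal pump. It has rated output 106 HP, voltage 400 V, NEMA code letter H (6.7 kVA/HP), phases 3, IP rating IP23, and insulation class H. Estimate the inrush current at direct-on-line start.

1030 A

S_LR = 6.7 × 106 = 710.2 kVA
I_LR = S_LR/(√3·V_L) = 710200/(1.732×400) = 1030 A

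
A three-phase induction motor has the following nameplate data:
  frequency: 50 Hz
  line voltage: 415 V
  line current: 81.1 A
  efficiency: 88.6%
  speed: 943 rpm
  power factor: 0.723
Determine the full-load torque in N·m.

P_in = √3·V·I·cosφ = 1.732 × 415 × 81.1 × 0.723 = 42146 W
P_out = η·P_in = 0.886 × 42146 = 37341 W
n = 943 rpm
ω = 2π×943/60 = 98.75 rad/s
τ = P_out/ω = 37341/98.75 = 378 N·m

378 N·m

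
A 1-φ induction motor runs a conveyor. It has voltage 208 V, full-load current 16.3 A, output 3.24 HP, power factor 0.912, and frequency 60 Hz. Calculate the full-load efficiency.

78.2 %

P_out = 3.24 × 746 = 2417 W
P_in = V·I·cosφ = 208 × 16.3 × 0.912 = 3092 W
η = P_out / P_in = 2417 / 3092 = 0.782 = 78.2%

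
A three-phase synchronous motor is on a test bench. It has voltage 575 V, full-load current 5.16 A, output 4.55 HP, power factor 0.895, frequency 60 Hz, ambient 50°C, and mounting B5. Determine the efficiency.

73.8 %

P_out = 4.55 × 746 = 3394 W
P_in = √3·V_L·I_L·cosφ = 1.732 × 575 × 5.16 × 0.895 = 4599 W
η = P_out / P_in = 3394 / 4599 = 0.738 = 73.8%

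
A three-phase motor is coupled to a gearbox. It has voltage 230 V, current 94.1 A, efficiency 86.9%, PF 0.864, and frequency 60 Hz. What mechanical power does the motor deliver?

P_in = √3·V·I·cosφ = 1.732 × 230 × 94.1 × 0.864 = 32388 W
P_out = η·P_in = 0.869 × 32388 = 28145 W

28.1 kW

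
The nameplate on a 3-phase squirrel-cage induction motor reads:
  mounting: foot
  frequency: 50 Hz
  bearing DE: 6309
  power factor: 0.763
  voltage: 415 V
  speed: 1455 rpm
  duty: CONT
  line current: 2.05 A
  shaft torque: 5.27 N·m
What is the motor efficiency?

71.4 %

ω = 2π × 1455/60 = 152.4 rad/s; P_out = τω = 5.27 × 152.4 = 803 W
P_in = √3·V_L·I_L·cosφ = 1.732 × 415 × 2.05 × 0.763 = 1124 W
η = P_out / P_in = 803 / 1124 = 0.714 = 71.4%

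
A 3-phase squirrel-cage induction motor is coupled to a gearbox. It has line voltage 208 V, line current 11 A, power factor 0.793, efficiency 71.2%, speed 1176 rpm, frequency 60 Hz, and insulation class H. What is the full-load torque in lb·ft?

13.4 lb·ft

P_in = √3·V·I·cosφ = 1.732 × 208 × 11 × 0.793 = 3143 W
P_out = η·P_in = 0.712 × 3143 = 2238 W
n = 1176 rpm
ω = 2π×1176/60 = 123.2 rad/s
τ = P_out/ω = 2238/123.2 = 18.17 N·m
In lb·ft: 18.17/1.356 = 13.4 lb·ft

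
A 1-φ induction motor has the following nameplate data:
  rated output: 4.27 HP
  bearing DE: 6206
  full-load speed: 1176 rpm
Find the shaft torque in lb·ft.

P_out = 4.27 × 746 = 3185 W
ω = 2π × 1176/60 = 123.2 rad/s
τ = P_out/ω = 3185/123.2 = 25.85 N·m
In lb·ft: 25.85/1.356 = 19.1 lb·ft

19.1 lb·ft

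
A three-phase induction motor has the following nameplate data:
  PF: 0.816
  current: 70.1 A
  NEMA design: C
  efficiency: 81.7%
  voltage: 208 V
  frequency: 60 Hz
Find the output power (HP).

P_in = √3·V·I·cosφ = 1.732 × 208 × 70.1 × 0.816 = 20607 W
P_out = η·P_in = 0.817 × 20607 = 16836 W
= 16836/746 = 22.6 HP

22.6 HP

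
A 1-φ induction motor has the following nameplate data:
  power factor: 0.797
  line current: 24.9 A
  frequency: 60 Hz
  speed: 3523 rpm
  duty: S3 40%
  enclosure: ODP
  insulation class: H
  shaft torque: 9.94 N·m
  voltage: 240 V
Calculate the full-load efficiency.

77.0 %

ω = 2π × 3523/60 = 368.9 rad/s; P_out = τω = 9.94 × 368.9 = 3667 W
P_in = V·I·cosφ = 240 × 24.9 × 0.797 = 4763 W
η = P_out / P_in = 3667 / 4763 = 0.770 = 77.0%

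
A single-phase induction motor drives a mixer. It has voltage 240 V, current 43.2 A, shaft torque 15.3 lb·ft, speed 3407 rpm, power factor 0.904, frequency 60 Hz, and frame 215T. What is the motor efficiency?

79.0 %

τ = 15.3 lb·ft × 1.356 = 20.75 N·m
ω = 2π × 3407/60 = 356.8 rad/s; P_out = τω = 20.75 × 356.8 = 7404 W
P_in = V·I·cosφ = 240 × 43.2 × 0.904 = 9373 W
η = P_out / P_in = 7404 / 9373 = 0.790 = 79.0%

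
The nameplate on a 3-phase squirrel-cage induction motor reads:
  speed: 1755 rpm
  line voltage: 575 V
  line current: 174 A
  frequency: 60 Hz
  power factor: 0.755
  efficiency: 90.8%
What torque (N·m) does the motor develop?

P_in = √3·V·I·cosφ = 1.732 × 575 × 174 × 0.755 = 130831 W
P_out = η·P_in = 0.908 × 130831 = 118795 W
n = 1755 rpm
ω = 2π×1755/60 = 183.8 rad/s
τ = P_out/ω = 118795/183.8 = 646 N·m

646 N·m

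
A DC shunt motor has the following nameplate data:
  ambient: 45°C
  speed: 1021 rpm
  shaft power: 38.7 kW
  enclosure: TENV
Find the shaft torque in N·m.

ω = 2π × 1021/60 = 106.9 rad/s
τ = P/ω = 38700/106.9 = 362 N·m

362 N·m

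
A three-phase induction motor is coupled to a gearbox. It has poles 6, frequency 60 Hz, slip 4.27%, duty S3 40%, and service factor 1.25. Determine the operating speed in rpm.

1149 rpm

n_s = 120f/p = 120×60/6 = 1200 rpm
n = n_s(1 − s) = 1200 × (1 − 0.0427) = 1149 rpm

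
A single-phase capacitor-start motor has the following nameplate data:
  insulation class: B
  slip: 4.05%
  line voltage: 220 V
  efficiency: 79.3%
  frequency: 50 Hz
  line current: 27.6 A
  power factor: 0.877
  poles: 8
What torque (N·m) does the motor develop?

56 N·m

P_in = V·I·cosφ = 220 × 27.6 × 0.877 = 5325 W
P_out = η·P_in = 0.793 × 5325 = 4223 W
n_s = 120×50/8 = 750 rpm; n = 750×(1−0.0405) = 720 rpm
ω = 2π×720/60 = 75.4 rad/s
τ = P_out/ω = 4223/75.4 = 56 N·m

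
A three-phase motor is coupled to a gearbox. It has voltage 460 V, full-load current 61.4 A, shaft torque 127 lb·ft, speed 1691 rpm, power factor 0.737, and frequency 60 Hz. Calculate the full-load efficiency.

τ = 127 lb·ft × 1.356 = 172.2 N·m
ω = 2π × 1691/60 = 177.1 rad/s; P_out = τω = 172.2 × 177.1 = 30497 W
P_in = √3·V_L·I_L·cosφ = 1.732 × 460 × 61.4 × 0.737 = 36053 W
η = P_out / P_in = 30497 / 36053 = 0.846 = 84.6%

84.6 %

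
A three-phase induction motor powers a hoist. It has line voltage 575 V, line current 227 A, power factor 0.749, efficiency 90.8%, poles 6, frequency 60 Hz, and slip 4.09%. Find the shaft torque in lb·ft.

P_in = √3·V·I·cosφ = 1.732 × 575 × 227 × 0.749 = 169326 W
P_out = η·P_in = 0.908 × 169326 = 153748 W
n_s = 120×60/6 = 1200 rpm; n = 1200×(1−0.0409) = 1151 rpm
ω = 2π×1151/60 = 120.5 rad/s
τ = P_out/ω = 153748/120.5 = 1276 N·m
In lb·ft: 1276/1.356 = 941 lb·ft

941 lb·ft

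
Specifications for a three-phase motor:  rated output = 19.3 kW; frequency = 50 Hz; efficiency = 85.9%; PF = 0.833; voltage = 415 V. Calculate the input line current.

P_out = 19.3 kW = 19300 W
P_in = P_out / η = 19300 / 0.859 = 22468 W
I_L = P_in / (√3·V_L·cosφ) = 22468 / (1.732 × 415 × 0.833) = 37.5 A

37.5 A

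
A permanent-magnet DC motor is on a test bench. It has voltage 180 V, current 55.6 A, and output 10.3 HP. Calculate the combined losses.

2320 W

P_in = V·I = 180×55.6 = 10008 W
P_out = 10.3×746 = 7684 W
Losses = P_in − P_out = 10008 − 7684 = 2324 W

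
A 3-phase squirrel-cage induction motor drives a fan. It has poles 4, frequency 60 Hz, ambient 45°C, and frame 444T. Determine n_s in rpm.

1800 rpm

n_s = 120f/p = 120×60/4 = 1800 rpm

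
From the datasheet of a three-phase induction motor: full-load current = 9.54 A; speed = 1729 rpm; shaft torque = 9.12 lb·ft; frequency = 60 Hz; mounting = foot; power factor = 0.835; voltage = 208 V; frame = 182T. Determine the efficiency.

τ = 9.12 lb·ft × 1.356 = 12.37 N·m
ω = 2π × 1729/60 = 181.1 rad/s; P_out = τω = 12.37 × 181.1 = 2240 W
P_in = √3·V_L·I_L·cosφ = 1.732 × 208 × 9.54 × 0.835 = 2870 W
η = P_out / P_in = 2240 / 2870 = 0.780 = 78.0%

78.0 %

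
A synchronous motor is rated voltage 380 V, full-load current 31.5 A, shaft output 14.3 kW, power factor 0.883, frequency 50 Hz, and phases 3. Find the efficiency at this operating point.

P_out = 14.3 kW = 14300 W
P_in = √3·V_L·I_L·cosφ = 1.732 × 380 × 31.5 × 0.883 = 18306 W
η = P_out / P_in = 14300 / 18306 = 0.781 = 78.1%

78.1 %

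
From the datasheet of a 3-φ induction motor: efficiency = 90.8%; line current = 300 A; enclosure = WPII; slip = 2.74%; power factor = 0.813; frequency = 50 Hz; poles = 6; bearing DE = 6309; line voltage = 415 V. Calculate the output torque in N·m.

P_in = √3·V·I·cosφ = 1.732 × 415 × 300 × 0.813 = 175310 W
P_out = η·P_in = 0.908 × 175310 = 159181 W
n_s = 120×50/6 = 1000 rpm; n = 1000×(1−0.0274) = 973 rpm
ω = 2π×973/60 = 101.9 rad/s
τ = P_out/ω = 159181/101.9 = 1560 N·m

1560 N·m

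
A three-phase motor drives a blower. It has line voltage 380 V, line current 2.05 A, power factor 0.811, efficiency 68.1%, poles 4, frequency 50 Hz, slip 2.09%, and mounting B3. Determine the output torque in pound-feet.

3.57 lb·ft

P_in = √3·V·I·cosφ = 1.732 × 380 × 2.05 × 0.811 = 1094 W
P_out = η·P_in = 0.681 × 1094 = 745 W
n_s = 120×50/4 = 1500 rpm; n = 1500×(1−0.0209) = 1469 rpm
ω = 2π×1469/60 = 153.8 rad/s
τ = P_out/ω = 745/153.8 = 4.844 N·m
In lb·ft: 4.844/1.356 = 3.57 lb·ft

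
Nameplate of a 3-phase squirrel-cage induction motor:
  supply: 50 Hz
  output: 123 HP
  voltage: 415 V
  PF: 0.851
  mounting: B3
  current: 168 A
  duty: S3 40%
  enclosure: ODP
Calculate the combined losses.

11000 W

P_in = √3·V·I·cosφ = 1.732×415×168×0.851 = 102763 W
P_out = 123×746 = 91758 W
Losses = P_in − P_out = 102763 − 91758 = 11005 W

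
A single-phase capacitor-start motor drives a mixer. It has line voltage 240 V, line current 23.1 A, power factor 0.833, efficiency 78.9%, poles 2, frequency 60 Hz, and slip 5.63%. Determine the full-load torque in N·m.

P_in = V·I·cosφ = 240 × 23.1 × 0.833 = 4618 W
P_out = η·P_in = 0.789 × 4618 = 3644 W
n_s = 120×60/2 = 3600 rpm; n = 3600×(1−0.0563) = 3397 rpm
ω = 2π×3397/60 = 355.7 rad/s
τ = P_out/ω = 3644/355.7 = 10.2 N·m

10.2 N·m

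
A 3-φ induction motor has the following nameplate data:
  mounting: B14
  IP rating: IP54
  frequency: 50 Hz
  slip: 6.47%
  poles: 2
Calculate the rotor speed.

2806 rpm

n_s = 120f/p = 120×50/2 = 3000 rpm
n = n_s(1 − s) = 3000 × (1 − 0.0647) = 2806 rpm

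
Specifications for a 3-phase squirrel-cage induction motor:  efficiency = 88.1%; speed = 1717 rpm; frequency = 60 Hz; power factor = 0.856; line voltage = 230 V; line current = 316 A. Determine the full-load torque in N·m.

P_in = √3·V·I·cosφ = 1.732 × 230 × 316 × 0.856 = 107755 W
P_out = η·P_in = 0.881 × 107755 = 94932 W
n = 1717 rpm
ω = 2π×1717/60 = 179.8 rad/s
τ = P_out/ω = 94932/179.8 = 528 N·m

528 N·m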